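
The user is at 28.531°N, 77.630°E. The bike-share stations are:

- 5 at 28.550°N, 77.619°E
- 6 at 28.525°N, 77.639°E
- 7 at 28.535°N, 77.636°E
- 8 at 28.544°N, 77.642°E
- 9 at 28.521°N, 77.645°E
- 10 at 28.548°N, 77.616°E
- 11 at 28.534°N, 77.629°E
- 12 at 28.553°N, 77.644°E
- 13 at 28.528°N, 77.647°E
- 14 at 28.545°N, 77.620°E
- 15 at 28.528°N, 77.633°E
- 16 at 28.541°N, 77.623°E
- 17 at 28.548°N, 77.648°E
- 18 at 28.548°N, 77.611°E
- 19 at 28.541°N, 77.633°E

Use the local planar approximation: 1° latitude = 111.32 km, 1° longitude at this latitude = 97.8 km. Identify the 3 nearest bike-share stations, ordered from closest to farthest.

11, 15, 7

Distances from 28.531°N, 77.630°E:
5: 2.373 km
6: 1.105 km
7: 0.737 km
8: 1.863 km
9: 1.842 km
10: 2.336 km
11: 0.348 km
12: 2.806 km
13: 1.696 km
14: 1.840 km
15: 0.445 km
16: 1.307 km
17: 2.585 km
18: 2.652 km
19: 1.151 km
Sorted: 11 (0.348 km) < 15 (0.445 km) < 7 (0.737 km) < 6 (1.105 km) < 19 (1.151 km) < …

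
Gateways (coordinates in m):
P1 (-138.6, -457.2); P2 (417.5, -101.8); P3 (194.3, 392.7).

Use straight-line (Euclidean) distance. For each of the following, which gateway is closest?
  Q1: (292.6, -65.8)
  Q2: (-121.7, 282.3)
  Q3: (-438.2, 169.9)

Q1 at (292.6, -65.8):
  P1: 582.3 m
  P2: 130.0 m
  P3: 468.9 m
  → nearest: P2 (130.0 m)
Q2 at (-121.7, 282.3):
  P1: 739.7 m
  P2: 662.0 m
  P3: 334.7 m
  → nearest: P3 (334.7 m)
Q3 at (-438.2, 169.9):
  P1: 695.0 m
  P2: 897.8 m
  P3: 670.6 m
  → nearest: P3 (670.6 m)

Q1→P2; Q2→P3; Q3→P3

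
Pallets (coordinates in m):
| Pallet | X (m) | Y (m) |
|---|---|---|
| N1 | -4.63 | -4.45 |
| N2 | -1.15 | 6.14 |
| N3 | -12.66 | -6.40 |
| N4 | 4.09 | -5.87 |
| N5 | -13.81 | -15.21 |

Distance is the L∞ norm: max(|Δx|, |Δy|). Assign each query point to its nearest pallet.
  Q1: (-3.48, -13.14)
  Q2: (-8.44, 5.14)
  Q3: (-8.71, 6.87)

Q1 at (-3.48, -13.14):
  N1: 8.69 m
  N2: 19.28 m
  N3: 9.18 m
  N4: 7.57 m
  N5: 10.33 m
  → nearest: N4 (7.57 m)
Q2 at (-8.44, 5.14):
  N1: 9.59 m
  N2: 7.29 m
  N3: 11.54 m
  N4: 12.53 m
  N5: 20.35 m
  → nearest: N2 (7.29 m)
Q3 at (-8.71, 6.87):
  N1: 11.32 m
  N2: 7.56 m
  N3: 13.27 m
  N4: 12.80 m
  N5: 22.08 m
  → nearest: N2 (7.56 m)

Q1→N4; Q2→N2; Q3→N2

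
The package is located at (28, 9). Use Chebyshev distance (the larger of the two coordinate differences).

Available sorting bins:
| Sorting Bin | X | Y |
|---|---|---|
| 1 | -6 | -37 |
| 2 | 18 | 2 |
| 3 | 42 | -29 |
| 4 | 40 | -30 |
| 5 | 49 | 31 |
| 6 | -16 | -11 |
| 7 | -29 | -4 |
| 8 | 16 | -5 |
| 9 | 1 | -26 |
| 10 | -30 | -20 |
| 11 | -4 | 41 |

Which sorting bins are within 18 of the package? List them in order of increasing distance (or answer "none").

2, 8

Distances from (28, 9):
1: max(|-34|, |-46|) = 46
2: max(|-10|, |-7|) = 10
3: max(|14|, |-38|) = 38
4: max(|12|, |-39|) = 39
5: max(|21|, |22|) = 22
6: max(|-44|, |-20|) = 44
7: max(|-57|, |-13|) = 57
8: max(|-12|, |-14|) = 14
9: max(|-27|, |-35|) = 35
10: max(|-58|, |-29|) = 58
11: max(|-32|, |32|) = 32
Threshold 18: 2 (10), 8 (14) are within range.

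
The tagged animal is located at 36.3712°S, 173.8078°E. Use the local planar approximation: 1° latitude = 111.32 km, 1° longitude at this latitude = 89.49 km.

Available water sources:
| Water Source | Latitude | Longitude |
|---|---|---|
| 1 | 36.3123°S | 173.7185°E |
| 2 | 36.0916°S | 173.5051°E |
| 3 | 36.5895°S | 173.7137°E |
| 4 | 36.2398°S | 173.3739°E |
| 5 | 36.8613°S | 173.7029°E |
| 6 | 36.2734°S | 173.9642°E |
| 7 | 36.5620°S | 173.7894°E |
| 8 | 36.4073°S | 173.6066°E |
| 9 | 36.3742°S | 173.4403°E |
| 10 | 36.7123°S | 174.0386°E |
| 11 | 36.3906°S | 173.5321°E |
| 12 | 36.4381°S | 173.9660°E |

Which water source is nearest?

Distances from 36.3712°S, 173.8078°E:
1: 10.3370 km
2: 41.2621 km
3: 25.7189 km
4: 41.4935 km
5: 55.3597 km
6: 17.7320 km
7: 21.3036 km
8: 18.4484 km
9: 32.8893 km
10: 43.2252 km
11: 24.7667 km
12: 15.9966 km
Minimum: 1 at 10.3370 km.

1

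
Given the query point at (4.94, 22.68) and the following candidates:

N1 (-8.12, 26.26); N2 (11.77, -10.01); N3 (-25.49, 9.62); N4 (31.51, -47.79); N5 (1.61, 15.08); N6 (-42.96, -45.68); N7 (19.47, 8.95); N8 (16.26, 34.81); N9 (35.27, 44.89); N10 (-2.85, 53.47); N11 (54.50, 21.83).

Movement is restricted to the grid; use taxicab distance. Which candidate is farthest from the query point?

Distances from (4.94, 22.68):
N1: |-13.06| + |3.58| = 13.06 + 3.58 = 16.64
N2: |6.83| + |-32.69| = 6.83 + 32.69 = 39.52
N3: |-30.43| + |-13.06| = 30.43 + 13.06 = 43.49
N4: |26.57| + |-70.47| = 26.57 + 70.47 = 97.04
N5: |-3.33| + |-7.60| = 3.33 + 7.60 = 10.93
N6: |-47.90| + |-68.36| = 47.90 + 68.36 = 116.26
N7: |14.53| + |-13.73| = 14.53 + 13.73 = 28.26
N8: |11.32| + |12.13| = 11.32 + 12.13 = 23.45
N9: |30.33| + |22.21| = 30.33 + 22.21 = 52.54
N10: |-7.79| + |30.79| = 7.79 + 30.79 = 38.58
N11: |49.56| + |-0.85| = 49.56 + 0.85 = 50.41
Maximum: N6 at 116.26.

N6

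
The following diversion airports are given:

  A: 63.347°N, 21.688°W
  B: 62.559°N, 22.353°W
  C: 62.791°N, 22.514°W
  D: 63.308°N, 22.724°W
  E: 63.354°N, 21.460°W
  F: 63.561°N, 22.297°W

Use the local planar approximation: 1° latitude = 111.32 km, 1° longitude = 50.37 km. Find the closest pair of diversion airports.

Pairwise distances:
A–B: 93.898 km
A–C: 74.578 km
A–D: 52.364 km
A–E: 11.511 km
A–F: 38.839 km
B–C: 27.070 km
B–D: 85.447 km
B–E: 99.274 km
B–F: 111.578 km
C–D: 58.516 km
C–E: 82.137 km
C–F: 86.410 km
D–E: 63.873 km
D–F: 35.437 km
E–F: 48.046 km
Closest pair: A–E at 11.511 km.

A and E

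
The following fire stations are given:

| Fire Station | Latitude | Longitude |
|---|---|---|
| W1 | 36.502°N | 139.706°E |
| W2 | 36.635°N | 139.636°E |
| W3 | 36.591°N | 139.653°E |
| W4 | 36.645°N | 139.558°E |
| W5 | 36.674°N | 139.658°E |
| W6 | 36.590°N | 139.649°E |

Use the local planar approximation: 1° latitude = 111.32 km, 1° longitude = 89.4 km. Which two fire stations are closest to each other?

W3 and W6

Pairwise distances:
W1–W2: √((0.133·111.32)² + (-0.070·89.4)²) = √(219.20461 + 39.16256) = 16.074 km
W1–W3: √((0.089·111.32)² + (-0.053·89.4)²) = √(98.15816 + 22.45054) = 10.982 km
W1–W4: √((0.143·111.32)² + (-0.148·89.4)²) = √(253.40692 + 175.06465) = 20.700 km
W1–W5: √((0.172·111.32)² + (-0.048·89.4)²) = √(366.60914 + 18.41440) = 19.622 km
W1–W6: √((0.088·111.32)² + (-0.057·89.4)²) = √(95.96475 + 25.96718) = 11.042 km
W2–W3: √((-0.044·111.32)² + (0.017·89.4)²) = √(23.99119 + 2.30979) = 5.128 km
W2–W4: √((0.010·111.32)² + (-0.078·89.4)²) = √(1.23921 + 48.62552) = 7.061 km
W2–W5: √((0.039·111.32)² + (0.022·89.4)²) = √(18.84845 + 3.86830) = 4.766 km
W2–W6: √((-0.045·111.32)² + (0.013·89.4)²) = √(25.09409 + 1.35071) = 5.142 km
W3–W4: √((0.054·111.32)² + (-0.095·89.4)²) = √(36.13549 + 72.13105) = 10.405 km
W3–W5: √((0.083·111.32)² + (0.005·89.4)²) = √(85.36947 + 0.19981) = 9.250 km
W3–W6: √((-0.001·111.32)² + (-0.004·89.4)²) = √(0.01239 + 0.12788) = 0.375 km
W4–W5: √((0.029·111.32)² + (0.100·89.4)²) = √(10.42179 + 79.92360) = 9.505 km
W4–W6: √((-0.055·111.32)² + (0.091·89.4)²) = √(37.48623 + 66.18473) = 10.182 km
W5–W6: √((-0.084·111.32)² + (-0.009·89.4)²) = √(87.43896 + 0.64738) = 9.385 km
Closest pair: W3–W6 at 0.375 km.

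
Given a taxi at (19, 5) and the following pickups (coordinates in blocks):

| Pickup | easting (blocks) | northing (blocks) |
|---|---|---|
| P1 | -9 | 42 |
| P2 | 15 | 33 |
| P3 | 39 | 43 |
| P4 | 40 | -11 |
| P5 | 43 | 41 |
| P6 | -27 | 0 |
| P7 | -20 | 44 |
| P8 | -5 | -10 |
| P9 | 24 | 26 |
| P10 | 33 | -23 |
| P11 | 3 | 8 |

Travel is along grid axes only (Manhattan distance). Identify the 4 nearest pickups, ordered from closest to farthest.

Distances from (19, 5):
P1: |-28| + |37| = 28 + 37 = 65 blocks
P2: |-4| + |28| = 4 + 28 = 32 blocks
P3: |20| + |38| = 20 + 38 = 58 blocks
P4: |21| + |-16| = 21 + 16 = 37 blocks
P5: |24| + |36| = 24 + 36 = 60 blocks
P6: |-46| + |-5| = 46 + 5 = 51 blocks
P7: |-39| + |39| = 39 + 39 = 78 blocks
P8: |-24| + |-15| = 24 + 15 = 39 blocks
P9: |5| + |21| = 5 + 21 = 26 blocks
P10: |14| + |-28| = 14 + 28 = 42 blocks
P11: |-16| + |3| = 16 + 3 = 19 blocks
Sorted: P11 (19 blocks) < P9 (26 blocks) < P2 (32 blocks) < P4 (37 blocks) < P8 (39 blocks) < P10 (42 blocks) < …

P11, P9, P2, P4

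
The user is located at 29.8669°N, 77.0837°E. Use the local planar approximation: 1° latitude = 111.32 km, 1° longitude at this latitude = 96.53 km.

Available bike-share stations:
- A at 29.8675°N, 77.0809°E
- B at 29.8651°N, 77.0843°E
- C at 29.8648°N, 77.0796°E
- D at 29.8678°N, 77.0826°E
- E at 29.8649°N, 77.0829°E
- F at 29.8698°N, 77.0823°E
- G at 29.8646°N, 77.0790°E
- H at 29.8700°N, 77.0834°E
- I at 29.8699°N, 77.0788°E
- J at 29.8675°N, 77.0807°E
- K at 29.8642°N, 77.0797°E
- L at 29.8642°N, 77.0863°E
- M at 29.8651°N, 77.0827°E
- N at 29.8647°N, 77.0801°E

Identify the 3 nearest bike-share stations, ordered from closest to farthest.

Distances from 29.8669°N, 77.0837°E:
A: √((0.0006·111.32)² + (-0.0028·96.53)²) = √(0.004461 + 0.073053) = 0.2784 km
B: √((-0.0018·111.32)² + (0.0006·96.53)²) = √(0.040151 + 0.003354) = 0.2086 km
C: √((-0.0021·111.32)² + (-0.0041·96.53)²) = √(0.054649 + 0.156636) = 0.4597 km
D: √((0.0009·111.32)² + (-0.0011·96.53)²) = √(0.010038 + 0.011275) = 0.1460 km
E: √((-0.0020·111.32)² + (-0.0008·96.53)²) = √(0.049569 + 0.005964) = 0.2357 km
F: √((0.0029·111.32)² + (-0.0014·96.53)²) = √(0.104218 + 0.018263) = 0.3500 km
G: √((-0.0023·111.32)² + (-0.0047·96.53)²) = √(0.065554 + 0.205836) = 0.5210 km
H: √((0.0031·111.32)² + (-0.0003·96.53)²) = √(0.119088 + 0.000839) = 0.3463 km
I: √((0.0030·111.32)² + (-0.0049·96.53)²) = √(0.111529 + 0.223726) = 0.5790 km
J: √((0.0006·111.32)² + (-0.0030·96.53)²) = √(0.004461 + 0.083862) = 0.2972 km
K: √((-0.0027·111.32)² + (-0.0040·96.53)²) = √(0.090339 + 0.149089) = 0.4893 km
L: √((-0.0027·111.32)² + (0.0026·96.53)²) = √(0.090339 + 0.062990) = 0.3916 km
M: √((-0.0018·111.32)² + (-0.0010·96.53)²) = √(0.040151 + 0.009318) = 0.2224 km
N: √((-0.0022·111.32)² + (-0.0036·96.53)²) = √(0.059978 + 0.120762) = 0.4251 km
Sorted: D (0.1460 km) < B (0.2086 km) < M (0.2224 km) < E (0.2357 km) < A (0.2784 km) < …

D, B, M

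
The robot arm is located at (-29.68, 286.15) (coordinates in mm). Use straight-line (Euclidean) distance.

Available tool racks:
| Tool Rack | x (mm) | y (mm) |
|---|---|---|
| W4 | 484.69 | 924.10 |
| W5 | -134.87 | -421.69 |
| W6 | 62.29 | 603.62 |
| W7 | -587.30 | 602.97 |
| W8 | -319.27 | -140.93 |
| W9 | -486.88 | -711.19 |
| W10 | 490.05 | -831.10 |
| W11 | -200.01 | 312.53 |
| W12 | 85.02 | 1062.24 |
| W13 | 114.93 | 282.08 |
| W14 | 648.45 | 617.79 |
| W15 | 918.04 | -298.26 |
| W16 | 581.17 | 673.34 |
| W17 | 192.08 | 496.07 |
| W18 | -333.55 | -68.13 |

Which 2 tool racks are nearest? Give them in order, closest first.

W13, W11

Distances from (-29.68, 286.15):
W4: √((514.37)² + (637.95)²) = √(264576.4969 + 406980.2025) = 819.49 mm
W5: √((-105.19)² + (-707.84)²) = √(11064.9361 + 501037.4656) = 715.61 mm
W6: √((91.97)² + (317.47)²) = √(8458.4809 + 100787.2009) = 330.52 mm
W7: √((-557.62)² + (316.82)²) = √(310940.0644 + 100374.9124) = 641.34 mm
W8: √((-289.59)² + (-427.08)²) = √(83862.3681 + 182397.3264) = 516.00 mm
W9: √((-457.20)² + (-997.34)²) = √(209031.8400 + 994687.0756) = 1097.14 mm
W10: √((519.73)² + (-1117.25)²) = √(270119.2729 + 1248247.5625) = 1232.22 mm
W11: √((-170.33)² + (26.38)²) = √(29012.3089 + 695.9044) = 172.36 mm
W12: √((114.70)² + (776.09)²) = √(13156.0900 + 602315.6881) = 784.52 mm
W13: √((144.61)² + (-4.07)²) = √(20912.0521 + 16.5649) = 144.67 mm
W14: √((678.13)² + (331.64)²) = √(459860.2969 + 109985.0896) = 754.88 mm
W15: √((947.72)² + (-584.41)²) = √(898173.1984 + 341535.0481) = 1113.42 mm
W16: √((610.85)² + (387.19)²) = √(373137.7225 + 149916.0961) = 723.22 mm
W17: √((221.76)² + (209.92)²) = √(49177.4976 + 44066.4064) = 305.36 mm
W18: √((-303.87)² + (-354.28)²) = √(92336.9769 + 125514.3184) = 466.75 mm
Sorted: W13 (144.67 mm) < W11 (172.36 mm) < W17 (305.36 mm) < W6 (330.52 mm) < …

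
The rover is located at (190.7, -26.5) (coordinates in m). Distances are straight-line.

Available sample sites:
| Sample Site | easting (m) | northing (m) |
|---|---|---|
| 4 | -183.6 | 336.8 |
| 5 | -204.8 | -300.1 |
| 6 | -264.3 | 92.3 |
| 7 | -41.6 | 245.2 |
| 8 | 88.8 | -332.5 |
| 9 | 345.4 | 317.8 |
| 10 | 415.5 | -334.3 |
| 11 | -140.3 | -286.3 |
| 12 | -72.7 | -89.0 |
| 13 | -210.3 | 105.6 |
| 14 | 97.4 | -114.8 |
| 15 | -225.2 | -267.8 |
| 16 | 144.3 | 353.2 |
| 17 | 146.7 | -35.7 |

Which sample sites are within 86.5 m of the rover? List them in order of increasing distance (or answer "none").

Distances from (190.7, -26.5):
4: √((-374.3)² + (363.3)²) = √(140100.490 + 131986.890) = 521.6 m
5: √((-395.5)² + (-273.6)²) = √(156420.250 + 74856.960) = 480.9 m
6: √((-455.0)² + (118.8)²) = √(207025.000 + 14113.440) = 470.3 m
7: √((-232.3)² + (271.7)²) = √(53963.290 + 73820.890) = 357.5 m
8: √((-101.9)² + (-306.0)²) = √(10383.610 + 93636.000) = 322.5 m
9: √((154.7)² + (344.3)²) = √(23932.090 + 118542.490) = 377.5 m
10: √((224.8)² + (-307.8)²) = √(50535.040 + 94740.840) = 381.2 m
11: √((-331.0)² + (-259.8)²) = √(109561.000 + 67496.040) = 420.8 m
12: √((-263.4)² + (-62.5)²) = √(69379.560 + 3906.250) = 270.7 m
13: √((-401.0)² + (132.1)²) = √(160801.000 + 17450.410) = 422.2 m
14: √((-93.3)² + (-88.3)²) = √(8704.890 + 7796.890) = 128.5 m
15: √((-415.9)² + (-241.3)²) = √(172972.810 + 58225.690) = 480.8 m
16: √((-46.4)² + (379.7)²) = √(2152.960 + 144172.090) = 382.5 m
17: √((-44.0)² + (-9.2)²) = √(1936.000 + 84.640) = 45.0 m
Threshold 86.5 m: 17 (45.0 m) is within range.

17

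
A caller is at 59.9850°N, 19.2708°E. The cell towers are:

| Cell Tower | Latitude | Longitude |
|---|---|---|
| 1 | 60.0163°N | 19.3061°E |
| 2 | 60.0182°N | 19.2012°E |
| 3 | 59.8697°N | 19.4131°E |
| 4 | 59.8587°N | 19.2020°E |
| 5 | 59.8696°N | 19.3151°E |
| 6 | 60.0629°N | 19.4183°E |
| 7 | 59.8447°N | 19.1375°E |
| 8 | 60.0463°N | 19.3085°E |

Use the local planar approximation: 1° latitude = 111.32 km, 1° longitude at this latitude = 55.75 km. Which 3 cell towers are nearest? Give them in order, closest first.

1, 2, 8

Distances from 59.9850°N, 19.2708°E:
1: 4.0017 km
2: 5.3586 km
3: 15.0890 km
4: 14.5735 km
5: 13.0816 km
6: 11.9507 km
7: 17.2961 km
8: 7.1403 km
Sorted: 1 (4.0017 km) < 2 (5.3586 km) < 8 (7.1403 km) < 6 (11.9507 km) < 5 (13.0816 km) < …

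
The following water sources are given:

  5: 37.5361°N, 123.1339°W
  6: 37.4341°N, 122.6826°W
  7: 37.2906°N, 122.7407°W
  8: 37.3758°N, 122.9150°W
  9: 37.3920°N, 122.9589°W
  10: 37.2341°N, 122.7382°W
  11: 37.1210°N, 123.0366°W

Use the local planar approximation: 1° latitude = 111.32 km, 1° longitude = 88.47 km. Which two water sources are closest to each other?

Pairwise distances:
5–6: √((-0.1020·111.32)² + (0.4513·88.47)²) = √(128.927850 + 1594.126281) = 41.5097 km
5–7: √((-0.2455·111.32)² + (0.3932·88.47)²) = √(746.877520 + 1210.093903) = 44.2377 km
5–8: √((-0.1603·111.32)² + (0.2189·88.47)²) = √(318.429606 + 375.045171) = 26.3339 km
5–9: √((-0.1441·111.32)² + (0.1750·88.47)²) = √(257.320482 + 239.700065) = 22.2940 km
5–10: √((-0.3020·111.32)² + (0.3957·88.47)²) = √(1130.212955 + 1225.530587) = 48.5360 km
5–11: √((-0.4151·111.32)² + (0.0973·88.47)²) = √(2135.265397 + 74.099919) = 47.0039 km
6–7: √((-0.1435·111.32)² + (-0.0581·88.47)²) = √(255.182094 + 26.420700) = 16.7810 km
6–8: √((-0.0583·111.32)² + (-0.2324·88.47)²) = √(42.119529 + 422.731200) = 21.5604 km
6–9: √((-0.0421·111.32)² + (-0.2763·88.47)²) = √(21.963957 + 597.521896) = 24.8895 km
6–10: √((-0.2000·111.32)² + (-0.0556·88.47)²) = √(495.685696 + 24.195892) = 22.8009 km
6–11: √((-0.3131·111.32)² + (-0.3540·88.47)²) = √(1214.821671 + 980.840926) = 46.8579 km
7–8: √((0.0852·111.32)² + (-0.1743·88.47)²) = √(89.955057 + 237.786300) = 18.1036 km
7–9: √((0.1014·111.32)² + (-0.2182·88.47)²) = √(127.415512 + 372.650362) = 22.3622 km
7–10: √((-0.0565·111.32)² + (0.0025·88.47)²) = √(39.558817 + 0.048918) = 6.2935 km
7–11: √((-0.1696·111.32)² + (-0.2959·88.47)²) = √(356.449567 + 685.301977) = 32.2762 km
8–9: √((0.0162·111.32)² + (-0.0439·88.47)²) = √(3.252194 + 15.084159) = 4.2821 km
8–10: √((-0.1417·111.32)² + (0.1768·88.47)²) = √(248.820464 + 244.656397) = 22.2143 km
8–11: √((-0.2548·111.32)² + (-0.1216·88.47)²) = √(804.535557 + 115.733531) = 30.3359 km
9–10: √((-0.1579·111.32)² + (0.2207·88.47)²) = √(308.965975 + 381.238473) = 26.2717 km
9–11: √((-0.2710·111.32)² + (-0.0777·88.47)²) = √(910.091330 + 47.253512) = 30.9410 km
10–11: √((-0.1131·111.32)² + (-0.2984·88.47)²) = √(158.515453 + 696.930855) = 29.2480 km
Closest pair: 8–9 at 4.2821 km.

8 and 9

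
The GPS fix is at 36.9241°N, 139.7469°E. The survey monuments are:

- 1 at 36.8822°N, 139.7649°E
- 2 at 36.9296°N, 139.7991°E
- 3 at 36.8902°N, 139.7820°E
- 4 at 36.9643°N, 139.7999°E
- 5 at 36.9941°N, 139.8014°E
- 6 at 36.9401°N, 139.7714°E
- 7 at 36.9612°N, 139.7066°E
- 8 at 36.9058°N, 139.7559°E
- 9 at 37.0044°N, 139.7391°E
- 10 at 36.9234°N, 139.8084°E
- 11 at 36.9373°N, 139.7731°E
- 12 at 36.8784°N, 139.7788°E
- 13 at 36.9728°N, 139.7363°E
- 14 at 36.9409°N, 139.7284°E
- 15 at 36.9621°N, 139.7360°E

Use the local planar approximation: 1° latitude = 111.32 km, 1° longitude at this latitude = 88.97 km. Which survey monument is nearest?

8

Distances from 36.9241°N, 139.7469°E:
1: √((-0.0419·111.32)² + (0.0180·88.97)²) = √(21.755769 + 2.564674) = 4.9316 km
2: √((0.0055·111.32)² + (0.0522·88.97)²) = √(0.374862 + 21.568909) = 4.6844 km
3: √((-0.0339·111.32)² + (0.0351·88.97)²) = √(14.241174 + 9.752173) = 4.8983 km
4: √((0.0402·111.32)² + (0.0530·88.97)²) = √(20.026198 + 22.235091) = 6.5009 km
5: √((0.0700·111.32)² + (0.0545·88.97)²) = √(60.721498 + 23.511492) = 9.1779 km
6: √((0.0160·111.32)² + (0.0245·88.97)²) = √(3.172388 + 4.751375) = 2.8149 km
7: √((0.0371·111.32)² + (-0.0403·88.97)²) = √(17.056669 + 12.855746) = 5.4692 km
8: √((-0.0183·111.32)² + (0.0090·88.97)²) = √(4.150005 + 0.641169) = 2.1889 km
9: √((0.0803·111.32)² + (-0.0078·88.97)²) = √(79.905649 + 0.481589) = 8.9659 km
10: √((-0.0007·111.32)² + (0.0615·88.97)²) = √(0.006072 + 29.939008) = 5.4722 km
11: √((0.0132·111.32)² + (0.0262·88.97)²) = √(2.159207 + 5.433626) = 2.7555 km
12: √((-0.0457·111.32)² + (0.0319·88.97)²) = √(25.880865 + 8.055056) = 5.8255 km
13: √((0.0487·111.32)² + (-0.0106·88.97)²) = √(29.390320 + 0.889404) = 5.5027 km
14: √((0.0168·111.32)² + (-0.0185·88.97)²) = √(3.497558 + 2.709135) = 2.4913 km
15: √((0.0380·111.32)² + (-0.0109·88.97)²) = √(17.894254 + 0.940460) = 4.3399 km
Minimum: 8 at 2.1889 km.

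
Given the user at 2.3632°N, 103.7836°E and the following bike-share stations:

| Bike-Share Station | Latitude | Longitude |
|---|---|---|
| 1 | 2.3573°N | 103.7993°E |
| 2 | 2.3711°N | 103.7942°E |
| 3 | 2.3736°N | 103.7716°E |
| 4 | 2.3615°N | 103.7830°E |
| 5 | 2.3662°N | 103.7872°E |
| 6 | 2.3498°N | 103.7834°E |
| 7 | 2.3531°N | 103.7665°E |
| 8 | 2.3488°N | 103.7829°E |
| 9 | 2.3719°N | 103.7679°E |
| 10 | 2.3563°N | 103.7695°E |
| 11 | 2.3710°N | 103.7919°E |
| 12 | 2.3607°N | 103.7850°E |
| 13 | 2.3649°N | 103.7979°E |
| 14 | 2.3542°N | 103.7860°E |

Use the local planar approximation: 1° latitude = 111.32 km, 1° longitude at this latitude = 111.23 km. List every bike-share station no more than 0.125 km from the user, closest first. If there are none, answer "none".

none

Distances from 2.3632°N, 103.7836°E:
1: √((-0.0059·111.32)² + (0.0157·111.23)²) = √(0.431370 + 3.049602) = 1.8657 km
2: √((0.0079·111.32)² + (0.0106·111.23)²) = √(0.773394 + 1.390131) = 1.4709 km
3: √((0.0104·111.32)² + (-0.0120·111.23)²) = √(1.340334 + 1.781584) = 1.7669 km
4: √((-0.0017·111.32)² + (-0.0006·111.23)²) = √(0.035813 + 0.004454) = 0.2007 km
5: √((0.0030·111.32)² + (0.0036·111.23)²) = √(0.111529 + 0.160343) = 0.5214 km
6: √((-0.0134·111.32)² + (-0.0002·111.23)²) = √(2.225133 + 0.000495) = 1.4919 km
7: √((-0.0101·111.32)² + (-0.0171·111.23)²) = √(1.264122 + 3.617730) = 2.2095 km
8: √((-0.0144·111.32)² + (-0.0007·111.23)²) = √(2.569635 + 0.006062) = 1.6049 km
9: √((0.0087·111.32)² + (-0.0157·111.23)²) = √(0.937961 + 3.049602) = 1.9969 km
10: √((-0.0069·111.32)² + (-0.0141·111.23)²) = √(0.589990 + 2.459700) = 1.7463 km
11: √((0.0078·111.32)² + (0.0083·111.23)²) = √(0.753938 + 0.852315) = 1.2674 km
12: √((-0.0025·111.32)² + (0.0014·111.23)²) = √(0.077451 + 0.024249) = 0.3189 km
13: √((0.0017·111.32)² + (0.0143·111.23)²) = √(0.035813 + 2.529973) = 1.6018 km
14: √((-0.0090·111.32)² + (0.0024·111.23)²) = √(1.003764 + 0.071263) = 1.0368 km
Threshold 0.125 km: none within range.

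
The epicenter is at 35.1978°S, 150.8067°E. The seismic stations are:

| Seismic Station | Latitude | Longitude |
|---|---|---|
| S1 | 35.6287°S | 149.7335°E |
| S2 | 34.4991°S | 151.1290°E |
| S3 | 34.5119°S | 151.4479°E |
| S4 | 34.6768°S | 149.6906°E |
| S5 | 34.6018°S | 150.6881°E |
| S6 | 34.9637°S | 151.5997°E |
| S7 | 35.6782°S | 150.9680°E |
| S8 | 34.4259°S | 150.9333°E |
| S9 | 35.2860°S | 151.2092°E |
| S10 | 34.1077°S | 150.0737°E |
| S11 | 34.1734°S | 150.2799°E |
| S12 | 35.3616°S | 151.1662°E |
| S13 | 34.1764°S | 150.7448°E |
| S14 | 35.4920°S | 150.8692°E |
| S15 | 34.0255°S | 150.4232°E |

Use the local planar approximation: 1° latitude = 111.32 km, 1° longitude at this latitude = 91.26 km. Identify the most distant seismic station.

Distances from 35.1978°S, 150.8067°E:
S1: 109.0559 km
S2: 83.1550 km
S3: 96.1983 km
S4: 117.2102 km
S5: 67.2238 km
S6: 76.9183 km
S7: 55.4671 km
S8: 86.7011 km
S9: 38.0217 km
S10: 138.5661 km
S11: 123.7560 km
S12: 37.5346 km
S13: 113.8425 km
S14: 33.2433 km
S15: 135.1119 km
Maximum: S10 at 138.5661 km.

S10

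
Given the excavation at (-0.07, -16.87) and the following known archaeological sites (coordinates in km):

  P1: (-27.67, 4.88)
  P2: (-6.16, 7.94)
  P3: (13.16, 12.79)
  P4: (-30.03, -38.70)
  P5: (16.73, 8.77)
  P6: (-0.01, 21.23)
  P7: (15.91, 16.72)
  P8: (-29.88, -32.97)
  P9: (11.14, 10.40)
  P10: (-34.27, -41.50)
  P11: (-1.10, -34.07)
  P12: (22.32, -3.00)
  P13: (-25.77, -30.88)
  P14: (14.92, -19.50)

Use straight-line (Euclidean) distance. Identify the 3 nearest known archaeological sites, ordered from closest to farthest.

Distances from (-0.07, -16.87):
P1: 35.14 km
P2: 25.55 km
P3: 32.48 km
P4: 37.07 km
P5: 30.65 km
P6: 38.10 km
P7: 37.20 km
P8: 33.88 km
P9: 29.48 km
P10: 42.15 km
P11: 17.23 km
P12: 26.34 km
P13: 29.27 km
P14: 15.22 km
Sorted: P14 (15.22 km) < P11 (17.23 km) < P2 (25.55 km) < P12 (26.34 km) < P13 (29.27 km) < …

P14, P11, P2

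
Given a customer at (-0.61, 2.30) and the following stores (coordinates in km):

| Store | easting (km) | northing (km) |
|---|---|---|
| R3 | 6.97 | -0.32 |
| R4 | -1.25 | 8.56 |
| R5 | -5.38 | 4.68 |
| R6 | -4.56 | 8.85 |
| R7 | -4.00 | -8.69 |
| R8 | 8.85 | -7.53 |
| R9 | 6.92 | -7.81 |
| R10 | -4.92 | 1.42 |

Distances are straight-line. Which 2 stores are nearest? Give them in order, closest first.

Distances from (-0.61, 2.30):
R3: √((7.58)² + (-2.62)²) = √(57.4564 + 6.8644) = 8.02 km
R4: √((-0.64)² + (6.26)²) = √(0.4096 + 39.1876) = 6.29 km
R5: √((-4.77)² + (2.38)²) = √(22.7529 + 5.6644) = 5.33 km
R6: √((-3.95)² + (6.55)²) = √(15.6025 + 42.9025) = 7.65 km
R7: √((-3.39)² + (-10.99)²) = √(11.4921 + 120.7801) = 11.50 km
R8: √((9.46)² + (-9.83)²) = √(89.4916 + 96.6289) = 13.64 km
R9: √((7.53)² + (-10.11)²) = √(56.7009 + 102.2121) = 12.61 km
R10: √((-4.31)² + (-0.88)²) = √(18.5761 + 0.7744) = 4.40 km
Sorted: R10 (4.40 km) < R5 (5.33 km) < R4 (6.29 km) < R6 (7.65 km) < …

R10, R5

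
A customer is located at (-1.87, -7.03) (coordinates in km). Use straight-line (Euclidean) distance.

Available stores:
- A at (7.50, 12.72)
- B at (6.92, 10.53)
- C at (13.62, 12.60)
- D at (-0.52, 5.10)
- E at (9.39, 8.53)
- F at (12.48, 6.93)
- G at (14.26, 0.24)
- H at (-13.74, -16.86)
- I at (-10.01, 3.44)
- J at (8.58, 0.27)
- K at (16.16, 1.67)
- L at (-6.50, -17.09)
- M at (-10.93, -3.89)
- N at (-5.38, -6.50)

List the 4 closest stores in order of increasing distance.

Distances from (-1.87, -7.03):
A: 21.860 km
B: 19.637 km
C: 25.006 km
D: 12.205 km
E: 19.207 km
F: 20.020 km
G: 17.693 km
H: 15.412 km
I: 13.262 km
J: 12.747 km
K: 20.019 km
L: 11.074 km
M: 9.589 km
N: 3.550 km
Sorted: N (3.550 km) < M (9.589 km) < L (11.074 km) < D (12.205 km) < J (12.747 km) < I (13.262 km) < …

N, M, L, D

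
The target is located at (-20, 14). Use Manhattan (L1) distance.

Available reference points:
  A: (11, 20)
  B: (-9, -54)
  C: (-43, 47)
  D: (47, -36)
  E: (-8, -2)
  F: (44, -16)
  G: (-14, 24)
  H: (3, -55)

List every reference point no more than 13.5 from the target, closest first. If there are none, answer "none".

Distances from (-20, 14):
A: |31| + |6| = 31 + 6 = 37
B: |11| + |-68| = 11 + 68 = 79
C: |-23| + |33| = 23 + 33 = 56
D: |67| + |-50| = 67 + 50 = 117
E: |12| + |-16| = 12 + 16 = 28
F: |64| + |-30| = 64 + 30 = 94
G: |6| + |10| = 6 + 10 = 16
H: |23| + |-69| = 23 + 69 = 92
Threshold 13.5: none within range.

none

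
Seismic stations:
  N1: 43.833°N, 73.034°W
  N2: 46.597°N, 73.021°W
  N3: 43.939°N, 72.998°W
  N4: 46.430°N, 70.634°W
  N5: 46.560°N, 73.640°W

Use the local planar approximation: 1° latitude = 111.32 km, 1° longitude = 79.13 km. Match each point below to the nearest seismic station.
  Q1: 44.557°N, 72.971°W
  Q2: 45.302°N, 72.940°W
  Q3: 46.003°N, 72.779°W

Q1 at 44.557°N, 72.971°W:
  N1: √((-0.724·111.32)² + (-0.063·79.13)²) = √(6495.66363 + 24.85212) = 80.750 km
  N2: √((2.040·111.32)² + (-0.050·79.13)²) = √(51571.13981 + 15.65389) = 227.127 km
  N3: √((-0.618·111.32)² + (-0.027·79.13)²) = √(4732.85659 + 4.56467) = 68.829 km
  N4: √((1.873·111.32)² + (2.337·79.13)²) = √(43473.23413 + 34197.92506) = 278.695 km
  N5: √((2.003·111.32)² + (-0.669·79.13)²) = √(49717.38684 + 2802.42867) = 229.172 km
  → nearest: N3 (68.829 km)
Q2 at 45.302°N, 72.940°W:
  N1: √((-1.469·111.32)² + (-0.094·79.13)²) = √(26741.76001 + 55.32712) = 163.698 km
  N2: √((1.295·111.32)² + (-0.081·79.13)²) = √(20781.93261 + 41.08207) = 144.302 km
  N3: √((-1.363·111.32)² + (-0.058·79.13)²) = √(23021.73799 + 21.06388) = 151.799 km
  N4: √((1.128·111.32)² + (2.306·79.13)²) = √(15767.56372 + 33296.68039) = 221.505 km
  N5: √((1.258·111.32)² + (-0.700·79.13)²) = √(19611.35845 + 3068.16288) = 150.597 km
  → nearest: N2 (144.302 km)
Q3 at 46.003°N, 72.779°W:
  N1: √((-2.170·111.32)² + (-0.255·79.13)²) = √(58353.35935 + 407.15774) = 242.406 km
  N2: √((0.594·111.32)² + (-0.242·79.13)²) = √(4372.39396 + 366.70182) = 68.841 km
  N3: √((-2.064·111.32)² + (-0.219·79.13)²) = √(52791.71627 + 300.31053) = 230.417 km
  N4: √((0.427·111.32)² + (2.145·79.13)²) = √(2259.44693 + 28809.57984) = 176.264 km
  N5: √((0.557·111.32)² + (-0.861·79.13)²) = √(3844.64979 + 4641.82362) = 92.122 km
  → nearest: N2 (68.841 km)

Q1→N3; Q2→N2; Q3→N2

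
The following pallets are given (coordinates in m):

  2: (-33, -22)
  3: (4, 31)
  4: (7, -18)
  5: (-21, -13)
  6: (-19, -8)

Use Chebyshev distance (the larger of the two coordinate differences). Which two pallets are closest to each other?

5 and 6

Pairwise distances:
5–6: max(|2|, |5|) = 5 m
2–5: max(|12|, |9|) = 12 m
2–6: max(|14|, |14|) = 14 m
4–6: max(|-26|, |10|) = 26 m
4–5: max(|-28|, |5|) = 28 m
3–6: max(|-23|, |-39|) = 39 m
2–4: max(|40|, |4|) = 40 m
3–5: max(|-25|, |-44|) = 44 m
3–4: max(|3|, |-49|) = 49 m
2–3: max(|37|, |53|) = 53 m
Closest pair: 5–6 at 5 m.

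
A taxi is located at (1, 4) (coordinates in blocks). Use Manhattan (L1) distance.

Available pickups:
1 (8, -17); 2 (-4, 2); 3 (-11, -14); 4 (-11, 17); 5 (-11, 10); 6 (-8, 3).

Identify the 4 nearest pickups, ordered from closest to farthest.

Distances from (1, 4):
1: 28 blocks
2: 7 blocks
3: 30 blocks
4: 25 blocks
5: 18 blocks
6: 10 blocks
Sorted: 2 (7 blocks) < 6 (10 blocks) < 5 (18 blocks) < 4 (25 blocks) < 1 (28 blocks) < 3 (30 blocks)

2, 6, 5, 4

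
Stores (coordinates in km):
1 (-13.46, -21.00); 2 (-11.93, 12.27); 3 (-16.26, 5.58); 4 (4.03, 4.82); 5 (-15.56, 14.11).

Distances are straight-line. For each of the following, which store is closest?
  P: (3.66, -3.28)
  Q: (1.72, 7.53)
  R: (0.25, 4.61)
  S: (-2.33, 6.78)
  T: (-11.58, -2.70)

P→4; Q→4; R→4; S→4; T→3

P at (3.66, -3.28):
  1: 24.64 km
  2: 22.02 km
  3: 21.80 km
  4: 8.11 km
  5: 25.92 km
  → nearest: 4 (8.11 km)
Q at (1.72, 7.53):
  1: 32.32 km
  2: 14.45 km
  3: 18.09 km
  4: 3.56 km
  5: 18.49 km
  → nearest: 4 (3.56 km)
R at (0.25, 4.61):
  1: 29.05 km
  2: 14.39 km
  3: 16.54 km
  4: 3.79 km
  5: 18.44 km
  → nearest: 4 (3.79 km)
S at (-2.33, 6.78):
  1: 29.93 km
  2: 11.06 km
  3: 13.98 km
  4: 6.66 km
  5: 15.12 km
  → nearest: 4 (6.66 km)
T at (-11.58, -2.70):
  1: 18.40 km
  2: 14.97 km
  3: 9.51 km
  4: 17.33 km
  5: 17.27 km
  → nearest: 3 (9.51 km)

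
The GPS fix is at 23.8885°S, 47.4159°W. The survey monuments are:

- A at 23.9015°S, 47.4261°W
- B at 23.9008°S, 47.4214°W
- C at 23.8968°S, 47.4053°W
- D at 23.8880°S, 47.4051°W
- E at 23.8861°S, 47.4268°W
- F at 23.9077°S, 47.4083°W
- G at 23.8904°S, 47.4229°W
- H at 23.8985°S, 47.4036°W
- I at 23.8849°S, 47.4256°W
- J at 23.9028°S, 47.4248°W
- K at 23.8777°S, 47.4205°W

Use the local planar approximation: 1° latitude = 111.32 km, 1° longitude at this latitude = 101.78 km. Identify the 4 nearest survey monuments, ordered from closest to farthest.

Distances from 23.8885°S, 47.4159°W:
A: √((-0.0130·111.32)² + (-0.0102·101.78)²) = √(2.094272 + 1.077768) = 1.7810 km
B: √((-0.0123·111.32)² + (-0.0055·101.78)²) = √(1.874807 + 0.313365) = 1.4792 km
C: √((-0.0083·111.32)² + (0.0106·101.78)²) = √(0.853695 + 1.163956) = 1.4204 km
D: √((0.0005·111.32)² + (0.0108·101.78)²) = √(0.003098 + 1.208293) = 1.1006 km
E: √((0.0024·111.32)² + (-0.0109·101.78)²) = √(0.071379 + 1.230773) = 1.1411 km
F: √((-0.0192·111.32)² + (0.0076·101.78)²) = √(4.568239 + 0.598346) = 2.2730 km
G: √((-0.0019·111.32)² + (-0.0070·101.78)²) = √(0.044736 + 0.507599) = 0.7432 km
H: √((-0.0100·111.32)² + (0.0123·101.78)²) = √(1.239214 + 1.567239) = 1.6752 km
I: √((0.0036·111.32)² + (-0.0097·101.78)²) = √(0.160602 + 0.974694) = 1.0655 km
J: √((-0.0143·111.32)² + (-0.0089·101.78)²) = √(2.534069 + 0.820550) = 1.8316 km
K: √((0.0108·111.32)² + (-0.0046·101.78)²) = √(1.445419 + 0.219200) = 1.2902 km
Sorted: G (0.7432 km) < I (1.0655 km) < D (1.1006 km) < E (1.1411 km) < K (1.2902 km) < C (1.4204 km) < …

G, I, D, E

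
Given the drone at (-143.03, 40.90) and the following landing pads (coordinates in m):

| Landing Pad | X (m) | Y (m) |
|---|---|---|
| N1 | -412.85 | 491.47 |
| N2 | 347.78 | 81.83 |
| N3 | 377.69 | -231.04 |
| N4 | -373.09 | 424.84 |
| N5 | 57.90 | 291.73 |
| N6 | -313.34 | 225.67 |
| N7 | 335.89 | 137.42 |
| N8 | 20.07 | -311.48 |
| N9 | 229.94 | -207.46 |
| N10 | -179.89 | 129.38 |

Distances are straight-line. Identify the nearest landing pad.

N10

Distances from (-143.03, 40.90):
N1: √((-269.82)² + (450.57)²) = √(72802.8324 + 203013.3249) = 525.18 m
N2: √((490.81)² + (40.93)²) = √(240894.4561 + 1675.2649) = 492.51 m
N3: √((520.72)² + (-271.94)²) = √(271149.3184 + 73951.3636) = 587.45 m
N4: √((-230.06)² + (383.94)²) = √(52927.6036 + 147409.9236) = 447.59 m
N5: √((200.93)² + (250.83)²) = √(40372.8649 + 62915.6889) = 321.39 m
N6: √((-170.31)² + (184.77)²) = √(29005.4961 + 34139.9529) = 251.29 m
N7: √((478.92)² + (96.52)²) = √(229364.3664 + 9316.1104) = 488.55 m
N8: √((163.10)² + (-352.38)²) = √(26601.6100 + 124171.6644) = 388.30 m
N9: √((372.97)² + (-248.36)²) = √(139106.6209 + 61682.6896) = 448.10 m
N10: √((-36.86)² + (88.48)²) = √(1358.6596 + 7828.7104) = 95.85 m
Minimum: N10 at 95.85 m.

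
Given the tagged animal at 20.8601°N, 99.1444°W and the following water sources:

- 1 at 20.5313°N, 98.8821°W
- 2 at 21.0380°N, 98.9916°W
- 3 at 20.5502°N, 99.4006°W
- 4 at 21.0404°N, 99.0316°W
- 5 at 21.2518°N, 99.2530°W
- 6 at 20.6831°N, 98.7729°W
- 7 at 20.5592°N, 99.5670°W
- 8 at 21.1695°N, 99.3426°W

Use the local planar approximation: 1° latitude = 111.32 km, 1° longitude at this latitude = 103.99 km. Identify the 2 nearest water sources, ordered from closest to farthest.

4, 2

Distances from 20.8601°N, 99.1444°W:
1: 45.6478 km
2: 25.3904 km
3: 43.5881 km
4: 23.2474 km
5: 45.0428 km
6: 43.3669 km
7: 55.2563 km
8: 40.1383 km
Sorted: 4 (23.2474 km) < 2 (25.3904 km) < 8 (40.1383 km) < 6 (43.3669 km) < …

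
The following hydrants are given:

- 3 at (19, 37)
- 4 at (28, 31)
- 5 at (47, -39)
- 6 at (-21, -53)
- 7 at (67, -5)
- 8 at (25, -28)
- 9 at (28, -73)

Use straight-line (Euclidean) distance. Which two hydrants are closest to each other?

3 and 4

Pairwise distances:
3–4: 10.8
3–5: 81.0
3–6: 98.5
3–7: 63.8
3–8: 65.3
3–9: 110.4
4–5: 72.5
4–6: 97.2
4–7: 53.1
4–8: 59.1
4–9: 104.0
5–6: 69.4
5–7: 39.4
5–8: 24.6
5–9: 38.9
6–7: 100.2
6–8: 52.4
6–9: 52.9
7–8: 47.9
7–9: 78.4
8–9: 45.1
Closest pair: 3–4 at 10.8.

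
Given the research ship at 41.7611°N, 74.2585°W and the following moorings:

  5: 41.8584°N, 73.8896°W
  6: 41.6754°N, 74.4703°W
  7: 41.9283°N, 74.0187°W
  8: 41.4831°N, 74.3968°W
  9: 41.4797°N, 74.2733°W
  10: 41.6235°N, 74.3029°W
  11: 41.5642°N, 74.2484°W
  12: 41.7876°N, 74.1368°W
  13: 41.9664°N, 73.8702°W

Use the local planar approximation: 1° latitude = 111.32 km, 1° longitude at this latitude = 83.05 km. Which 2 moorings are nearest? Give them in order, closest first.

Distances from 41.7611°N, 74.2585°W:
5: √((0.0973·111.32)² + (0.3689·83.05)²) = √(117.320006 + 938.634654) = 32.4955 km
6: √((-0.0857·111.32)² + (-0.2118·83.05)²) = √(91.013966 + 309.407748) = 20.0105 km
7: √((0.1672·111.32)² + (0.2398·83.05)²) = √(346.432750 + 396.622759) = 27.2590 km
8: √((-0.2780·111.32)² + (-0.1383·83.05)²) = √(957.714333 + 131.923946) = 33.0097 km
9: √((-0.2814·111.32)² + (-0.0148·83.05)²) = √(981.283692 + 1.510785) = 31.3496 km
10: √((-0.1376·111.32)² + (-0.0444·83.05)²) = √(234.629850 + 13.597066) = 15.7552 km
11: √((-0.1969·111.32)² + (0.0101·83.05)²) = √(480.438528 + 0.703594) = 21.9350 km
12: √((0.0265·111.32)² + (0.1217·83.05)²) = √(8.702382 + 102.155189) = 10.5289 km
13: √((0.2053·111.32)² + (0.3883·83.05)²) = √(522.305133 + 1039.953820) = 39.5254 km
Sorted: 12 (10.5289 km) < 10 (15.7552 km) < 6 (20.0105 km) < 11 (21.9350 km) < …

12, 10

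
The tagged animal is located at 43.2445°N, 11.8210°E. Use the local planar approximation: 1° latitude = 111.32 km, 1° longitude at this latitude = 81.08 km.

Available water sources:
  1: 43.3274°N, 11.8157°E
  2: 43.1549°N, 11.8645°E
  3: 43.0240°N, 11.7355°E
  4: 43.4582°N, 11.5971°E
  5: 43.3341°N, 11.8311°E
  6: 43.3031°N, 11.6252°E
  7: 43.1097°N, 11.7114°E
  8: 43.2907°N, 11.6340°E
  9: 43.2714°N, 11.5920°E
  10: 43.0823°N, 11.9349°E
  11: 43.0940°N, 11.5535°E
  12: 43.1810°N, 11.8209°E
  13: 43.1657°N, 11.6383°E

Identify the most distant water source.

Distances from 43.2445°N, 11.8210°E:
1: √((0.0829·111.32)² + (-0.0053·81.08)²) = √(85.163883 + 0.184663) = 9.2384 km
2: √((-0.0896·111.32)² + (0.0435·81.08)²) = √(99.486102 + 12.439588) = 10.5795 km
3: √((-0.2205·111.32)² + (-0.0855·81.08)²) = √(602.509062 + 48.057338) = 25.5062 km
4: √((0.2137·111.32)² + (-0.2239·81.08)²) = √(565.920518 + 329.560890) = 29.9246 km
5: √((0.0896·111.32)² + (0.0101·81.08)²) = √(99.486102 + 0.670610) = 10.0078 km
6: √((0.0586·111.32)² + (-0.1958·81.08)²) = √(42.554121 + 252.030357) = 17.1635 km
7: √((-0.1348·111.32)² + (-0.1096·81.08)²) = √(225.178115 + 78.967536) = 17.4398 km
8: √((0.0462·111.32)² + (-0.1870·81.08)²) = √(26.450284 + 229.885031) = 16.0105 km
9: √((0.0269·111.32)² + (-0.2290·81.08)²) = √(8.967078 + 344.745372) = 18.8072 km
10: √((-0.1622·111.32)² + (0.1139·81.08)²) = √(326.022892 + 85.285447) = 20.2807 km
11: √((-0.1505·111.32)² + (-0.2675·81.08)²) = √(280.685123 + 470.408383) = 27.4061 km
12: √((-0.0635·111.32)² + (-0.0001·81.08)²) = √(49.968216 + 0.000066) = 7.0688 km
13: √((-0.0788·111.32)² + (-0.1827·81.08)²) = √(76.948265 + 219.434331) = 17.2158 km
Maximum: 4 at 29.9246 km.

4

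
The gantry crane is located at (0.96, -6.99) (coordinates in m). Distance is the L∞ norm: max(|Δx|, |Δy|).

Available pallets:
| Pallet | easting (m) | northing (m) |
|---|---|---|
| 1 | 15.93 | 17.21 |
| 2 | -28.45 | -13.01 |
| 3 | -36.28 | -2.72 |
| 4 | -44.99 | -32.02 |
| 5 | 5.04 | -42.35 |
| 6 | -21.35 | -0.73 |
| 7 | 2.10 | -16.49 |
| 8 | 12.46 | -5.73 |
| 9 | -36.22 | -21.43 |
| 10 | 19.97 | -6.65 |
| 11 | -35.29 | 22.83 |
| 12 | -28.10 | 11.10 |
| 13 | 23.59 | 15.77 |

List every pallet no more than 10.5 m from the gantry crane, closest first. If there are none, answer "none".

7

Distances from (0.96, -6.99):
1: 24.20 m
2: 29.41 m
3: 37.24 m
4: 45.95 m
5: 35.36 m
6: 22.31 m
7: 9.50 m
8: 11.50 m
9: 37.18 m
10: 19.01 m
11: 36.25 m
12: 29.06 m
13: 22.76 m
Threshold 10.5 m: 7 (9.50 m) is within range.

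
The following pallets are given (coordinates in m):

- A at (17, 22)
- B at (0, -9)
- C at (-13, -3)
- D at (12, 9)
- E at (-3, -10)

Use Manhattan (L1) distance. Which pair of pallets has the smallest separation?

B and E

Pairwise distances:
A–B: |-17| + |-31| = 17 + 31 = 48 m
A–C: |-30| + |-25| = 30 + 25 = 55 m
A–D: |-5| + |-13| = 5 + 13 = 18 m
A–E: |-20| + |-32| = 20 + 32 = 52 m
B–C: |-13| + |6| = 13 + 6 = 19 m
B–D: |12| + |18| = 12 + 18 = 30 m
B–E: |-3| + |-1| = 3 + 1 = 4 m
C–D: |25| + |12| = 25 + 12 = 37 m
C–E: |10| + |-7| = 10 + 7 = 17 m
D–E: |-15| + |-19| = 15 + 19 = 34 m
Closest pair: B–E at 4 m.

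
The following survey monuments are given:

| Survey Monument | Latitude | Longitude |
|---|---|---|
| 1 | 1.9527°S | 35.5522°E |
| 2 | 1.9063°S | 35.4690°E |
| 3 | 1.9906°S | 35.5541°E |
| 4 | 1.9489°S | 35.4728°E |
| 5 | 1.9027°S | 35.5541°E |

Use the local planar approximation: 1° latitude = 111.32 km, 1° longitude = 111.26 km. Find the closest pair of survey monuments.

Pairwise distances:
1–2: √((0.0464·111.32)² + (-0.0832·111.26)²) = √(26.679787 + 85.688939) = 10.6004 km
1–3: √((-0.0379·111.32)² + (0.0019·111.26)²) = √(17.800197 + 0.044687) = 4.2243 km
1–4: √((0.0038·111.32)² + (-0.0794·111.26)²) = √(0.178943 + 78.040333) = 8.8442 km
1–5: √((0.0500·111.32)² + (0.0019·111.26)²) = √(30.980356 + 0.044687) = 5.5700 km
2–3: √((-0.0843·111.32)² + (0.0851·111.26)²) = √(88.064636 + 89.647304) = 13.3309 km
2–4: √((-0.0426·111.32)² + (0.0038·111.26)²) = √(22.488764 + 0.178750) = 4.7610 km
2–5: √((0.0036·111.32)² + (0.0851·111.26)²) = √(0.160602 + 89.647304) = 9.4767 km
3–4: √((0.0417·111.32)² + (-0.0813·111.26)²) = √(21.548572 + 81.819949) = 10.1670 km
3–5: √((0.0879·111.32)² + (0.0000·111.26)²) = √(95.746773 + 0.000000) = 9.7850 km
4–5: √((0.0462·111.32)² + (0.0813·111.26)²) = √(26.450284 + 81.819949) = 10.4053 km
Closest pair: 1–3 at 4.2243 km.

1 and 3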